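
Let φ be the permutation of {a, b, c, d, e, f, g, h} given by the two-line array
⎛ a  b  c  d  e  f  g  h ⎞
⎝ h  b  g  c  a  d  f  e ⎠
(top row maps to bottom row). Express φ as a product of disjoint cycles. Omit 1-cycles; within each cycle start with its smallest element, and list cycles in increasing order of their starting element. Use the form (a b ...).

Start at a and follow images: a → h → e → a, giving the cycle (a h e).
Continuing from each remaining unvisited element yields (a h e)(c g f d).

(a h e)(c g f d)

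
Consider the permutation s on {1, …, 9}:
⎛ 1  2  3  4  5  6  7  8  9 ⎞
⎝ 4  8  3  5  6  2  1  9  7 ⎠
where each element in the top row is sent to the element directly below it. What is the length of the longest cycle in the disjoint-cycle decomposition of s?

Decomposing into disjoint cycles gives (1, 4, 5, 6, 2, 8, 9, 7); the longest has length 8.

8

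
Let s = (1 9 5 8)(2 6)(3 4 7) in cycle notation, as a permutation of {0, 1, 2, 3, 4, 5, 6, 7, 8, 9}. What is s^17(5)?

8

5 lies in the 4-cycle (1 9 5 8).
Powers repeat with period 4 on this cycle, and 17 mod 4 = 1, so s^17(5) = s^1(5).
Stepping 1 place around the cycle: 5 → 8.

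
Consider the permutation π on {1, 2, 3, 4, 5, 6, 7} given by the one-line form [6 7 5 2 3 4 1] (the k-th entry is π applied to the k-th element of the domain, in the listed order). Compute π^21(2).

7

Tracing 2 → 7 → … returns to 2 after 5 steps, so 2 lies in a 5-cycle (1, 6, 4, 2, 7).
Powers repeat with period 5 on this cycle, and 21 mod 5 = 1, so π^21(2) = π^1(2).
Advancing 1 step from 2: 2 → 7.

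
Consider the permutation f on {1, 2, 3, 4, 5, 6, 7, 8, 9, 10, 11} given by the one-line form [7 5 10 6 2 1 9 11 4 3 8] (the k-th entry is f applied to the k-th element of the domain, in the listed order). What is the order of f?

The disjoint-cycle form of f has cycle lengths 5, 2, 2, 2.
The order is lcm(5, 2, 2, 2) = 10.

10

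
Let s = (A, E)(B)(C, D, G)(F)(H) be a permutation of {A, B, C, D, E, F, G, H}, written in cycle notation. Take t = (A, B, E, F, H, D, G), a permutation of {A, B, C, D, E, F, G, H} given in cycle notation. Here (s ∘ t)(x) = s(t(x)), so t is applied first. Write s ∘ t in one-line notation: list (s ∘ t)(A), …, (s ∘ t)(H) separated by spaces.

(s ∘ t)(x) = s(t(x)). Computing each image: s(t(A)) = s(B) = B, s(t(B)) = s(E) = A, s(t(C)) = s(C) = D, s(t(D)) = s(G) = C, s(t(E)) = s(F) = F, s(t(F)) = s(H) = H, s(t(G)) = s(A) = E, s(t(H)) = s(D) = G.
Hence s ∘ t = [B A D C F H E G].

B A D C F H E G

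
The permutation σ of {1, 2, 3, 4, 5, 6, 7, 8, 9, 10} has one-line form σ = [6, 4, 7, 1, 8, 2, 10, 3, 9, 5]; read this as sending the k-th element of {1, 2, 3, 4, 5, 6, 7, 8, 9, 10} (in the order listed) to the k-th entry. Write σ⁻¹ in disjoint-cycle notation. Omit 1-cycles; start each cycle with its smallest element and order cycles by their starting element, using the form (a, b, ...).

The cycle decomposition of σ is (1, 6, 2, 4)(3, 7, 10, 5, 8).
The inverse reverses every cycle; in canonical form, σ⁻¹ = (1, 4, 2, 6)(3, 8, 5, 10, 7).

(1, 4, 2, 6)(3, 8, 5, 10, 7)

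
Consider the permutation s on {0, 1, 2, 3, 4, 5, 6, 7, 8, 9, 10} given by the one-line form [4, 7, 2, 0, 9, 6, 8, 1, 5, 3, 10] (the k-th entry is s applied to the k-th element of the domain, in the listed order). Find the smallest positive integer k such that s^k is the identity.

12

The disjoint-cycle form of s has cycle lengths 4, 3, 2, 1, 1.
The order is lcm(4, 3, 2) = 12.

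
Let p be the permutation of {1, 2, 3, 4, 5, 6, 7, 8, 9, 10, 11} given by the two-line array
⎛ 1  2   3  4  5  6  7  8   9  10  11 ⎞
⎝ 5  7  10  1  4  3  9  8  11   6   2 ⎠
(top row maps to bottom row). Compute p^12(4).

4

Tracing 4 → 1 → … returns to 4 after 3 steps, so 4 lies in a 3-cycle (1, 5, 4).
Since the cycle has length 3, p^12 acts on it the same as p^0 (12 mod 3 = 0).
So p^12(4) = 4.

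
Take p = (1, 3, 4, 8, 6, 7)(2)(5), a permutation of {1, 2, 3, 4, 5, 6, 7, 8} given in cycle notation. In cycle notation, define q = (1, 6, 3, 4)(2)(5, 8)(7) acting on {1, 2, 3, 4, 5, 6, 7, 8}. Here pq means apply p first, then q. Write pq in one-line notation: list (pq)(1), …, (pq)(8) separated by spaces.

(pq)(x) = q(p(x)). Computing each image: q(p(1)) = q(3) = 4, q(p(2)) = q(2) = 2, q(p(3)) = q(4) = 1, q(p(4)) = q(8) = 5, q(p(5)) = q(5) = 8, q(p(6)) = q(7) = 7, q(p(7)) = q(1) = 6, q(p(8)) = q(6) = 3.
Hence pq = [4 2 1 5 8 7 6 3].

4 2 1 5 8 7 6 3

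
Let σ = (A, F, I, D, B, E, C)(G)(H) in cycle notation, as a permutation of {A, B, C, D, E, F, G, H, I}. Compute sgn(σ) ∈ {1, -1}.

The cycle lengths are 7, 1, 1.
A cycle of length ℓ contributes ℓ−1 transpositions, so σ is a product of 6 transpositions — even.

1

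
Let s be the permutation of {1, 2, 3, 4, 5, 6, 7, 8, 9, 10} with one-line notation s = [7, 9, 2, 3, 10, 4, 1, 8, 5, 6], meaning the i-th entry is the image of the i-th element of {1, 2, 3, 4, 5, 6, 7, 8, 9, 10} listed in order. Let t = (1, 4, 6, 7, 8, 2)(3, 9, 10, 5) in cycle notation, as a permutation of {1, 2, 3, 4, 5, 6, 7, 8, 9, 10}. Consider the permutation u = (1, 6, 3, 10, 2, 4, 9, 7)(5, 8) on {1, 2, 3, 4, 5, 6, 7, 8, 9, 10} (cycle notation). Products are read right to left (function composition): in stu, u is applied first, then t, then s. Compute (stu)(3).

Apply the permutations in order: u(3) = 10, then t(10) = 5, then s(5) = 10. So (stu)(3) = 10.

10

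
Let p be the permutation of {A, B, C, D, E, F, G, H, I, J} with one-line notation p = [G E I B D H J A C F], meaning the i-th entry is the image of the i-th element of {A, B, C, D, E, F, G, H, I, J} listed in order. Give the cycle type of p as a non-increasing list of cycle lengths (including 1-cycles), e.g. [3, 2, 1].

[5, 3, 2]

The disjoint cycles are (A G J F H)(B E D)(C I), with lengths 5, 3, 2 in non-increasing order.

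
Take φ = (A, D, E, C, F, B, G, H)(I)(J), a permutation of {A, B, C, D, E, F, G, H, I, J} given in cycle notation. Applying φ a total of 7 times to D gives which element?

D lies in the 8-cycle (A, D, E, C, F, B, G, H).
Advancing 7 steps from D: D → E → C → F → B → G → H → A.

A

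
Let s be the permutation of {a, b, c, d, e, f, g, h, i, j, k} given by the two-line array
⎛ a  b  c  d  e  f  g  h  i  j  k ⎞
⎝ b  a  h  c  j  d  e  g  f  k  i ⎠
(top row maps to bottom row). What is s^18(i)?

Tracing i → f → … returns to i after 9 steps, so i lies in a 9-cycle (c h g e j k i f d).
On a 9-cycle, s^9 is the identity, so s^18 = s^0 there (18 ≡ 0 mod 9).
So s^18(i) = i.

i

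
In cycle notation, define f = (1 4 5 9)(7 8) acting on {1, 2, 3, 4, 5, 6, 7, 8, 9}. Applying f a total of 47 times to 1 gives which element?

9

1 lies in the 4-cycle (1 4 5 9).
On a 4-cycle, f^4 is the identity, so f^47 = f^3 there (47 ≡ 3 mod 4).
Advancing 3 steps from 1: 1 → 4 → 5 → 9.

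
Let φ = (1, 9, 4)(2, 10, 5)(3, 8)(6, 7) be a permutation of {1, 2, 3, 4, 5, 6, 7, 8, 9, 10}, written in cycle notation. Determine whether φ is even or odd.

even

The cycle lengths are 3, 3, 2, 2.
A cycle of length ℓ contributes ℓ−1 transpositions, so φ is a product of 2 + 2 + 1 + 1 = 6 transpositions — even.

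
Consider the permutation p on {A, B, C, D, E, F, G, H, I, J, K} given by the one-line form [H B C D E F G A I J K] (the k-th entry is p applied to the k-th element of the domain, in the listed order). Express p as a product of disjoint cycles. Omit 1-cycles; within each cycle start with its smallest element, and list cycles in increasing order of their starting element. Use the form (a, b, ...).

(A, H)

Iterating p from A gives A → H → A; that is the 2-cycle (A, H).
Repeating from the next unused element and collecting all non-trivial cycles gives (A, H).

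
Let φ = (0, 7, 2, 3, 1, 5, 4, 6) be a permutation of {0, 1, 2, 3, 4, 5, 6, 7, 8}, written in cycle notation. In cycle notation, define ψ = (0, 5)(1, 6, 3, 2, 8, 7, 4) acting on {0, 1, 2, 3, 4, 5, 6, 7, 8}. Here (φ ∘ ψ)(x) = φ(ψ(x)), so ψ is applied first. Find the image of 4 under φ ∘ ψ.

First apply ψ: ψ(4) = 1, then φ(1) = 5. Thus (φ ∘ ψ)(4) = 5.

5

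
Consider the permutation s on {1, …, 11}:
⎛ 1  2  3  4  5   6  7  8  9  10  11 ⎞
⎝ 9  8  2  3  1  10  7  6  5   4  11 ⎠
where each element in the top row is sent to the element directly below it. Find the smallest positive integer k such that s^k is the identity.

Decomposing into disjoint cycles gives cycle lengths 6, 3, 1, 1.
The order of s is the least common multiple of its cycle lengths: lcm(6, 3) = 6.

6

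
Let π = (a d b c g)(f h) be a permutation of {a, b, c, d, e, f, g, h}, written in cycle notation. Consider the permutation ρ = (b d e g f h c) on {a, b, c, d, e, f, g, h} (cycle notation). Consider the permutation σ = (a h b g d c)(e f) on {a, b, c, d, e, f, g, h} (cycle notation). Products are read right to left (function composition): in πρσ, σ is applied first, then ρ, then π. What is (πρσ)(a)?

Chase a: σ(a) = h; ρ(h) = c; π(c) = g. Hence (πρσ)(a) = g.

g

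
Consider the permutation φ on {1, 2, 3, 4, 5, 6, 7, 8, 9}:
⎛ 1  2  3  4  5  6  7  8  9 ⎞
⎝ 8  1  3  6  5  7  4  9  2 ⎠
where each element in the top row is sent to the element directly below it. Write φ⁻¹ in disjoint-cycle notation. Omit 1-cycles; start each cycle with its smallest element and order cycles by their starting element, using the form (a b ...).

(1 2 9 8)(4 7 6)

First write φ in disjoint cycles: (1 8 9 2)(4 6 7).
The inverse reverses every cycle; in canonical form, φ⁻¹ = (1 2 9 8)(4 7 6).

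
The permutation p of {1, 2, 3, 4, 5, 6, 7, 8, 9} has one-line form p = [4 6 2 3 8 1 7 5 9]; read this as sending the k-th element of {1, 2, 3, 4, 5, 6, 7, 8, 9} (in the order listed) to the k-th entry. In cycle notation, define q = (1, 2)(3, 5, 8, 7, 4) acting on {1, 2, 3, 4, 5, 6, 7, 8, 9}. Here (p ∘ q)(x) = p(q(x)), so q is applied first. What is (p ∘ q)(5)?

5

First apply q: q(5) = 8, then p(8) = 5. Thus (p ∘ q)(5) = 5.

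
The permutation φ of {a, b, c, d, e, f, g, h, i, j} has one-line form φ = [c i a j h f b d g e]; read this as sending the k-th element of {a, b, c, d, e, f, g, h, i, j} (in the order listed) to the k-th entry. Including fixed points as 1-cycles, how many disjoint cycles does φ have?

The cycle decomposition is (a, c)(b, i, g)(d, j, e, h)(f), which has 4 cycles (counting 1-cycles).

4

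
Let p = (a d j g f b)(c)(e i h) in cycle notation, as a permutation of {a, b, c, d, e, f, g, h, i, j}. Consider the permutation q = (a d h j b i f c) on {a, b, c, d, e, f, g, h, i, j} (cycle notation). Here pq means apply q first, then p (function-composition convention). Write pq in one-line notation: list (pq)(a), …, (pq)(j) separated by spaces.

(pq)(x) = p(q(x)). Computing each image: p(q(a)) = p(d) = j, p(q(b)) = p(i) = h, p(q(c)) = p(a) = d, p(q(d)) = p(h) = e, p(q(e)) = p(e) = i, p(q(f)) = p(c) = c, p(q(g)) = p(g) = f, p(q(h)) = p(j) = g, p(q(i)) = p(f) = b, p(q(j)) = p(b) = a.
Hence pq = [j h d e i c f g b a].

j h d e i c f g b a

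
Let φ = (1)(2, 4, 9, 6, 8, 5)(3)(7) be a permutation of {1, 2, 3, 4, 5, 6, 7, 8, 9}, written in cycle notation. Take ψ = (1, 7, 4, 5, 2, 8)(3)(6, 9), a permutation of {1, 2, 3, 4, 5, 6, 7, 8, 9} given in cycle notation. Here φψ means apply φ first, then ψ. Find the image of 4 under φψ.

First apply φ: φ(4) = 9, then ψ(9) = 6. Thus (φψ)(4) = 6.

6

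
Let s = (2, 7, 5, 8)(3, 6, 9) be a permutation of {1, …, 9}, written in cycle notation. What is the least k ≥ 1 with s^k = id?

12

The cycle type of s is (4, 3, 1, 1).
The order of s is the least common multiple of its cycle lengths: lcm(4, 3) = 12.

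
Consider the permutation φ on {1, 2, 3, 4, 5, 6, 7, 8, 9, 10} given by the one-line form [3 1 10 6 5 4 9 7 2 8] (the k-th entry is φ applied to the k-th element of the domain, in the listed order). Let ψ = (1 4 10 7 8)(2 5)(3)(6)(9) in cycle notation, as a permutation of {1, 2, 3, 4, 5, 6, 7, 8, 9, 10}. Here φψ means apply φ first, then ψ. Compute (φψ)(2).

(φψ)(2) = ψ(φ(2)). φ(2) = 1, then ψ(1) = 4. So (φψ)(2) = 4.

4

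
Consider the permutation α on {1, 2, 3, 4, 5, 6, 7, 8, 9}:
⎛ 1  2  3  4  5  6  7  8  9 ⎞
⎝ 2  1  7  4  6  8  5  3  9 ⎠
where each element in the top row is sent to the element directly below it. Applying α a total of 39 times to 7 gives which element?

Tracing 7 → 5 → … returns to 7 after 5 steps, so 7 lies in a 5-cycle (3 7 5 6 8).
Since the cycle has length 5, α^39 acts on it the same as α^4 (39 mod 5 = 4).
Advancing 4 steps from 7: 7 → 5 → 6 → 8 → 3.

3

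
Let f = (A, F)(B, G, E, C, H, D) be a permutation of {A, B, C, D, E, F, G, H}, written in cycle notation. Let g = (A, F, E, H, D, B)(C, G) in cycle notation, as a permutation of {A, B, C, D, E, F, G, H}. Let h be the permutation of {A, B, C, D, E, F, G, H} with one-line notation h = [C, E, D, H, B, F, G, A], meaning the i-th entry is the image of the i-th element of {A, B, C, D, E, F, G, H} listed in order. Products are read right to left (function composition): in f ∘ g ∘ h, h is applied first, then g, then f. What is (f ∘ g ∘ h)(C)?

Chase C: h(C) = D; g(D) = B; f(B) = G. Hence (f ∘ g ∘ h)(C) = G.

G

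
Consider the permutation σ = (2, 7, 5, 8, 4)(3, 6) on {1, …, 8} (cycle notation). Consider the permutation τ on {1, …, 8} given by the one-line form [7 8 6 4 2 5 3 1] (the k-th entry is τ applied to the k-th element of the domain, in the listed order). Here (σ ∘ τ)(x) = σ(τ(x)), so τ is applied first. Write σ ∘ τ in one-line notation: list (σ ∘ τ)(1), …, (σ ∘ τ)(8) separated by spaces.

5 4 3 2 7 8 6 1

For each element, apply τ then σ: 1 → 7 → 5; 2 → 8 → 4; 3 → 6 → 3; 4 → 4 → 2; 5 → 2 → 7; 6 → 5 → 8; 7 → 3 → 6; 8 → 1 → 1.
So σ ∘ τ in one-line form is 5 4 3 2 7 8 6 1.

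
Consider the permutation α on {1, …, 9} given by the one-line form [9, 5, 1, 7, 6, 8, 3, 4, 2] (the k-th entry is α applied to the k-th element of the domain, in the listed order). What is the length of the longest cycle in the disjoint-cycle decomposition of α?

9

Decomposing into disjoint cycles gives (1, 9, 2, 5, 6, 8, 4, 7, 3); the longest has length 9.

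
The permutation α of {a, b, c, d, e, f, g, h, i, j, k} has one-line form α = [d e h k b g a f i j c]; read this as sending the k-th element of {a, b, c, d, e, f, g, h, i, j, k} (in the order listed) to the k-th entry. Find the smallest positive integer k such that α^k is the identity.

14

The disjoint-cycle form of α has cycle lengths 7, 2, 1, 1.
The order of α is the least common multiple of its cycle lengths: lcm(7, 2) = 14.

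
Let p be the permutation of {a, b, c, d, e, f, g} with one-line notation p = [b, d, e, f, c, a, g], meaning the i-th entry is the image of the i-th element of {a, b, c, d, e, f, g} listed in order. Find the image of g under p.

g

g is element number 7 of the domain, and entry number 7 of the one-line form is g, so p(g) = g.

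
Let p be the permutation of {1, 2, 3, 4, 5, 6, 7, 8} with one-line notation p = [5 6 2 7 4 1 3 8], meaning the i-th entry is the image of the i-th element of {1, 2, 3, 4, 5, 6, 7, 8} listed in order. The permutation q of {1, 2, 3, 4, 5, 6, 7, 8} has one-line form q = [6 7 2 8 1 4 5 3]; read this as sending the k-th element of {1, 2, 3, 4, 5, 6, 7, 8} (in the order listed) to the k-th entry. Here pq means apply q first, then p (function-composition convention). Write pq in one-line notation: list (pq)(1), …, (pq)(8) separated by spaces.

1 3 6 8 5 7 4 2

(pq)(x) = p(q(x)). Computing each image: p(q(1)) = p(6) = 1, p(q(2)) = p(7) = 3, p(q(3)) = p(2) = 6, p(q(4)) = p(8) = 8, p(q(5)) = p(1) = 5, p(q(6)) = p(4) = 7, p(q(7)) = p(5) = 4, p(q(8)) = p(3) = 2.
Hence pq = [1 3 6 8 5 7 4 2].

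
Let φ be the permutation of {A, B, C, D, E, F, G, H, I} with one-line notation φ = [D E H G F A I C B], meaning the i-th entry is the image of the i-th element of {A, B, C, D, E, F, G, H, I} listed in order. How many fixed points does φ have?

No element satisfies φ(x) = x, so there are 0 fixed points.

0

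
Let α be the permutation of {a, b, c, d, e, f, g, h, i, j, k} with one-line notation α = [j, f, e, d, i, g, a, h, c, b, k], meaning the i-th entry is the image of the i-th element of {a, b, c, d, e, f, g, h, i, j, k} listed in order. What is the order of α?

15

The disjoint-cycle form of α has cycle lengths 5, 3, 1, 1, 1.
Since disjoint cycles commute, ord(α) = lcm(5, 3) = 15.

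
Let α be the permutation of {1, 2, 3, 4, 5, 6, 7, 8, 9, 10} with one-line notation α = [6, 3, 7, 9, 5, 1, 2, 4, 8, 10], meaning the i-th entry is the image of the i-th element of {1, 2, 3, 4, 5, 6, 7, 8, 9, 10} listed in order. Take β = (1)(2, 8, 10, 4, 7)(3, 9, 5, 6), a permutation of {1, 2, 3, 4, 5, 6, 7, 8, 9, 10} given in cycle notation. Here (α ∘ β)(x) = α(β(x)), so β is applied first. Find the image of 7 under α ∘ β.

3

First apply β: β(7) = 2, then α(2) = 3. Thus (α ∘ β)(7) = 3.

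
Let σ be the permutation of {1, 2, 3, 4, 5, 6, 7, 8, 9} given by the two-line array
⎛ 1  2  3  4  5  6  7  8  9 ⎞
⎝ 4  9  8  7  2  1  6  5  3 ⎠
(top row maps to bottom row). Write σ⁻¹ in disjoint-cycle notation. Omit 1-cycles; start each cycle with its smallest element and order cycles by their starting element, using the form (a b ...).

(1 6 7 4)(2 5 8 3 9)

The cycle decomposition of σ is (1 4 7 6)(2 9 3 8 5).
The inverse reverses every cycle; in canonical form, σ⁻¹ = (1 6 7 4)(2 5 8 3 9).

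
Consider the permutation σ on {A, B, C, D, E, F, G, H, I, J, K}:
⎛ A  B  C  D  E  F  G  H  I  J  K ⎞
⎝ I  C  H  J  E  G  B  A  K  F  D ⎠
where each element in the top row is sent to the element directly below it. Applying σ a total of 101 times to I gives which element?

K

Tracing I → K → … returns to I after 10 steps, so I lies in a 10-cycle (A I K D J F G B C H).
On a 10-cycle, σ^10 is the identity, so σ^101 = σ^1 there (101 ≡ 1 mod 10).
Stepping 1 place around the cycle: I → K.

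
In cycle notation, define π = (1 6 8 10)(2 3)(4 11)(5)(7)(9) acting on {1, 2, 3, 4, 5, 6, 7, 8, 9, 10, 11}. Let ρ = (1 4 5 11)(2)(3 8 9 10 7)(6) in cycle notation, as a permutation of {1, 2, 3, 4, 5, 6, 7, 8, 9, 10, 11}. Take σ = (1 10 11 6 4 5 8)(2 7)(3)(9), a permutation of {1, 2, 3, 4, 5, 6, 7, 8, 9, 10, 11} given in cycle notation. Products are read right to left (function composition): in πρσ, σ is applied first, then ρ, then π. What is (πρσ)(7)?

3

Apply the permutations in order: σ(7) = 2, then ρ(2) = 2, then π(2) = 3. So (πρσ)(7) = 3.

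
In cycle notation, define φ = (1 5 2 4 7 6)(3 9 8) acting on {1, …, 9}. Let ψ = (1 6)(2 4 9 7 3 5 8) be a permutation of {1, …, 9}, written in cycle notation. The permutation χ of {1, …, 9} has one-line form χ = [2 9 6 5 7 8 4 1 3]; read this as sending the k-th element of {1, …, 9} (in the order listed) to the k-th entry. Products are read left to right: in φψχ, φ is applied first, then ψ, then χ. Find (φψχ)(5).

Apply the permutations in order: φ(5) = 2, then ψ(2) = 4, then χ(4) = 5. So (φψχ)(5) = 5.

5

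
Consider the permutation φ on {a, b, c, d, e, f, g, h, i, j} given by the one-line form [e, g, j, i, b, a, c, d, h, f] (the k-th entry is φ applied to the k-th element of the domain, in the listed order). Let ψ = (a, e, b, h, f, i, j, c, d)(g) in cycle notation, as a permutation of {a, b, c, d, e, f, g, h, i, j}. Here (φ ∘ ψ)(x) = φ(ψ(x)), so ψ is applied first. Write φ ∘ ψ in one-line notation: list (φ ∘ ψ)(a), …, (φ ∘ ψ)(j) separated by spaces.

b d i e g h c a f j

Chase each element through ψ then φ: a → e → b; b → h → d; c → d → i; d → a → e; e → b → g; f → i → h; g → g → c; h → f → a; i → j → f; j → c → j.
So φ ∘ ψ in one-line form is b d i e g h c a f j.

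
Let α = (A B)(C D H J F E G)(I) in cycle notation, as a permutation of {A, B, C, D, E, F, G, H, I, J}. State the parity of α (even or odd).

odd

The cycle lengths are 7, 2, 1.
A cycle is odd iff its length is even; α has 1 even-length cycle, so sgn(α) = (−1)^1 and α is odd.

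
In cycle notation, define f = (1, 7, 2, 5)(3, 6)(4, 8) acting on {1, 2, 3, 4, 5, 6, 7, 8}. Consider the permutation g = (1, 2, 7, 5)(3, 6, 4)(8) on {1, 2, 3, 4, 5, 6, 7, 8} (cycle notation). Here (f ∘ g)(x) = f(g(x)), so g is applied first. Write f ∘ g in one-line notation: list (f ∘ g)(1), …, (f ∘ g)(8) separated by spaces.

Chase each element through g then f: 1 → 2 → 5; 2 → 7 → 2; 3 → 6 → 3; 4 → 3 → 6; 5 → 1 → 7; 6 → 4 → 8; 7 → 5 → 1; 8 → 8 → 4.
Collecting the images, f ∘ g = [5 2 3 6 7 8 1 4].

5 2 3 6 7 8 1 4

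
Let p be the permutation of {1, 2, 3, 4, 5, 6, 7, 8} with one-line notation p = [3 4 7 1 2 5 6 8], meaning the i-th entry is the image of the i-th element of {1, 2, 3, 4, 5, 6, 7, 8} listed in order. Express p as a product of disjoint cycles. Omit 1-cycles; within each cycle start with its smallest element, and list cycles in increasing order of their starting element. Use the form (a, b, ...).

(1, 3, 7, 6, 5, 2, 4)

Iterating p from 1 gives 1 → 3 → 7 → 6 → 5 → 2 → 4 → 1; that is the 7-cycle (1, 3, 7, 6, 5, 2, 4).
Continuing from each remaining unvisited element yields (1, 3, 7, 6, 5, 2, 4).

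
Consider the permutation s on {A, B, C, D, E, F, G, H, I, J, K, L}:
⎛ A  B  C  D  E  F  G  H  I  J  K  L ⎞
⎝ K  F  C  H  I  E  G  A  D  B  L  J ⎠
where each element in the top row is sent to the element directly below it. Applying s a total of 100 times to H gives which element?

Tracing H → A → … returns to H after 10 steps, so H lies in a 10-cycle (A K L J B F E I D H).
On a 10-cycle, s^10 is the identity, so s^100 = s^0 there (100 ≡ 0 mod 10).
So s^100(H) = H.

H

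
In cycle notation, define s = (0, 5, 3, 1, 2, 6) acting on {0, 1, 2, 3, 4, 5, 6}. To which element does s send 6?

0

6 appears in (0, 5, 3, 1, 2, 6); the next entry (wrapping around) is 0.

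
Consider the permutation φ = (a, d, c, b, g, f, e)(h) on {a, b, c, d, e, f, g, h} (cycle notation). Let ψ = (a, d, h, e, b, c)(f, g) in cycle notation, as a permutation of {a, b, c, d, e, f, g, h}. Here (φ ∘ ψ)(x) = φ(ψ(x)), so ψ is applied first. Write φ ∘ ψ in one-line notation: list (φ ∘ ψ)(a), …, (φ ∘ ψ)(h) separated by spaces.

c b d h g f e a

(φ ∘ ψ)(x) = φ(ψ(x)). Computing each image: φ(ψ(a)) = φ(d) = c, φ(ψ(b)) = φ(c) = b, φ(ψ(c)) = φ(a) = d, φ(ψ(d)) = φ(h) = h, φ(ψ(e)) = φ(b) = g, φ(ψ(f)) = φ(g) = f, φ(ψ(g)) = φ(f) = e, φ(ψ(h)) = φ(e) = a.
Hence φ ∘ ψ = [c b d h g f e a].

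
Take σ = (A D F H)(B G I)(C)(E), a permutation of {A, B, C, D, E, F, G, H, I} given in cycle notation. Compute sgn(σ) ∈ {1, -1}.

The cycle lengths are 4, 3, 1, 1.
A cycle of length ℓ contributes ℓ−1 transpositions, so σ is a product of 3 + 2 = 5 transpositions — odd.

-1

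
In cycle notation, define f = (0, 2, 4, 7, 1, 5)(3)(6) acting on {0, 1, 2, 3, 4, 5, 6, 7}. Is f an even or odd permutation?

The cycle lengths are 6, 1, 1.
A cycle is odd iff its length is even; f has 1 even-length cycle, so sgn(f) = (−1)^1 and f is odd.

odd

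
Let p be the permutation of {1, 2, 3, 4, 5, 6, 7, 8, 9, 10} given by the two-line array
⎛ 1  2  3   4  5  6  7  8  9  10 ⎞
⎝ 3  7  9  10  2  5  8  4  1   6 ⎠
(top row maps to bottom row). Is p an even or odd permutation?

In disjoint-cycle form the cycle lengths are 7, 3.
A cycle is odd iff its length is even; p has 0 even-length cycles, so sgn(p) = (−1)^0 and p is even.

even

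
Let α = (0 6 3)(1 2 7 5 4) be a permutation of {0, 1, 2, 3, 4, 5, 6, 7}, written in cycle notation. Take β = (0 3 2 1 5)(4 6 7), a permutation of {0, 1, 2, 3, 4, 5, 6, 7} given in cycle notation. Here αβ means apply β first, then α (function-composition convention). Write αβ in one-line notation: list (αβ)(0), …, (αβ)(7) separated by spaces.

(αβ)(x) = α(β(x)). Computing each image: α(β(0)) = α(3) = 0, α(β(1)) = α(5) = 4, α(β(2)) = α(1) = 2, α(β(3)) = α(2) = 7, α(β(4)) = α(6) = 3, α(β(5)) = α(0) = 6, α(β(6)) = α(7) = 5, α(β(7)) = α(4) = 1.
Hence αβ = [0 4 2 7 3 6 5 1].

0 4 2 7 3 6 5 1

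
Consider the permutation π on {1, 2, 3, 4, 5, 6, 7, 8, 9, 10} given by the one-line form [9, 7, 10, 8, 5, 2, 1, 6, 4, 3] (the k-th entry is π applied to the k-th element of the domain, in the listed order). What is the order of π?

14

The disjoint-cycle form of π has cycle lengths 7, 2, 1.
The order of π is the least common multiple of its cycle lengths: lcm(7, 2) = 14.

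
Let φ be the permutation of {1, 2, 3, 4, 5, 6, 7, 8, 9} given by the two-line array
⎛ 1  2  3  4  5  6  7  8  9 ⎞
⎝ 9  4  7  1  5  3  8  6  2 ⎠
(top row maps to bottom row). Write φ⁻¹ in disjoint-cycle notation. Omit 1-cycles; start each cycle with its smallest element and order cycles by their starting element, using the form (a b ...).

The cycle decomposition of φ is (1 9 2 4)(3 7 8 6).
The inverse reverses every cycle; in canonical form, φ⁻¹ = (1 4 2 9)(3 6 8 7).

(1 4 2 9)(3 6 8 7)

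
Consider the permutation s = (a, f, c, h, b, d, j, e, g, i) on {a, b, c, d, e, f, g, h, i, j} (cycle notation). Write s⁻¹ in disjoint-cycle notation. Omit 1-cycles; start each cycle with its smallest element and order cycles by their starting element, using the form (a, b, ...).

(a, i, g, e, j, d, b, h, c, f)

The inverse reverses each cycle.
After reversing and putting each cycle's least element first, s⁻¹ = (a, i, g, e, j, d, b, h, c, f).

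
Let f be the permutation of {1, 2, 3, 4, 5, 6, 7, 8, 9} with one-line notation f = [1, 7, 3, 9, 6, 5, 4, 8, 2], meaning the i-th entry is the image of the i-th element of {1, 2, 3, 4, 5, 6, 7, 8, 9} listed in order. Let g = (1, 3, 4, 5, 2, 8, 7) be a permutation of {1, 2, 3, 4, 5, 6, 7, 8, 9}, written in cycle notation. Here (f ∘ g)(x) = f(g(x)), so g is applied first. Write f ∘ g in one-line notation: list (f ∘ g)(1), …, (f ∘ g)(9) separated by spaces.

3 8 9 6 7 5 1 4 2

Chase each element through g then f: 1 → 3 → 3; 2 → 8 → 8; 3 → 4 → 9; 4 → 5 → 6; 5 → 2 → 7; 6 → 6 → 5; 7 → 1 → 1; 8 → 7 → 4; 9 → 9 → 2.
So f ∘ g in one-line form is 3 8 9 6 7 5 1 4 2.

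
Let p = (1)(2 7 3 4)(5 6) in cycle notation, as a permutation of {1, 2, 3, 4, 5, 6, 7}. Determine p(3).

3 appears in (2 7 3 4); the next entry (wrapping around) is 4.

4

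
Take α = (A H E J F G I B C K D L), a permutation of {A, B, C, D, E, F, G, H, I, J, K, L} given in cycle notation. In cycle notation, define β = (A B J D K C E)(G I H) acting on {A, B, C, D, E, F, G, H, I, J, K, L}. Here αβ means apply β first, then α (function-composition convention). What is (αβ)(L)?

First apply β: β(L) = L, then α(L) = A. Thus (αβ)(L) = A.

A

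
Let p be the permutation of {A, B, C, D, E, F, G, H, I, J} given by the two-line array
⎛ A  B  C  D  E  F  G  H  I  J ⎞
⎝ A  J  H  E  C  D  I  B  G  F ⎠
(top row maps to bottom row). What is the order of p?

The disjoint-cycle form of p has cycle lengths 7, 2, 1.
Since disjoint cycles commute, ord(p) = lcm(7, 2) = 14.

14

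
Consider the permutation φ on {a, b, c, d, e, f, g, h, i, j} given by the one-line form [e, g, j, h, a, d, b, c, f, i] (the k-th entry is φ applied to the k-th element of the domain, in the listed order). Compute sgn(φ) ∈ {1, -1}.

-1

In disjoint-cycle form the cycle lengths are 6, 2, 2.
A cycle of length ℓ contributes ℓ−1 transpositions, so φ is a product of 5 + 1 + 1 = 7 transpositions — odd.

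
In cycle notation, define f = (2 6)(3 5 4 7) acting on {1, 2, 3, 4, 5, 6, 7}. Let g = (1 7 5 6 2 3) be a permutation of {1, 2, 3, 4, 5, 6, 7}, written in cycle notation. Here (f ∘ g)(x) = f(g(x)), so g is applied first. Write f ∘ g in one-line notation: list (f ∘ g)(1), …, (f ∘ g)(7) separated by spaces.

3 5 1 7 2 6 4

(f ∘ g)(x) = f(g(x)). Computing each image: f(g(1)) = f(7) = 3, f(g(2)) = f(3) = 5, f(g(3)) = f(1) = 1, f(g(4)) = f(4) = 7, f(g(5)) = f(6) = 2, f(g(6)) = f(2) = 6, f(g(7)) = f(5) = 4.
Hence f ∘ g = [3 5 1 7 2 6 4].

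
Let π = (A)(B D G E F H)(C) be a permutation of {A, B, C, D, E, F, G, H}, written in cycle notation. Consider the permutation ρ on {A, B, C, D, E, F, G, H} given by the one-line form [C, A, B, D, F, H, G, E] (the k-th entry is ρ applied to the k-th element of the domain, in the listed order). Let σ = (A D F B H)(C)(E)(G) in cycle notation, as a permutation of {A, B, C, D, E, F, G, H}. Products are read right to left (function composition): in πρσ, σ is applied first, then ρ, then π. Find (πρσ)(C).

Apply the permutations in order: σ(C) = C, then ρ(C) = B, then π(B) = D. So (πρσ)(C) = D.

D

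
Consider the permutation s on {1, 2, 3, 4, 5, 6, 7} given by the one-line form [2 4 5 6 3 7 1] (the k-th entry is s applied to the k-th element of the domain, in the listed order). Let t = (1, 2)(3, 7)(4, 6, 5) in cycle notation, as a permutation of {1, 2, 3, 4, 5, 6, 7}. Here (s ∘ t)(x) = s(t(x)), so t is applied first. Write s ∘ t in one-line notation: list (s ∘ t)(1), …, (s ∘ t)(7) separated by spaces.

4 2 1 7 6 3 5

(s ∘ t)(x) = s(t(x)). Computing each image: s(t(1)) = s(2) = 4, s(t(2)) = s(1) = 2, s(t(3)) = s(7) = 1, s(t(4)) = s(6) = 7, s(t(5)) = s(4) = 6, s(t(6)) = s(5) = 3, s(t(7)) = s(3) = 5.
Hence s ∘ t = [4 2 1 7 6 3 5].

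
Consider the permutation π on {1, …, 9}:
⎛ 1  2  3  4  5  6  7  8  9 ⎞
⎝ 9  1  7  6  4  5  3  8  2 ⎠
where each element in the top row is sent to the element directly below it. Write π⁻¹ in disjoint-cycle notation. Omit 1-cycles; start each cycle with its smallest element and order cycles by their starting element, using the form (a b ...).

First write π in disjoint cycles: (1 9 2)(3 7)(4 6 5).
The inverse reverses every cycle; in canonical form, π⁻¹ = (1 2 9)(3 7)(4 5 6).

(1 2 9)(3 7)(4 5 6)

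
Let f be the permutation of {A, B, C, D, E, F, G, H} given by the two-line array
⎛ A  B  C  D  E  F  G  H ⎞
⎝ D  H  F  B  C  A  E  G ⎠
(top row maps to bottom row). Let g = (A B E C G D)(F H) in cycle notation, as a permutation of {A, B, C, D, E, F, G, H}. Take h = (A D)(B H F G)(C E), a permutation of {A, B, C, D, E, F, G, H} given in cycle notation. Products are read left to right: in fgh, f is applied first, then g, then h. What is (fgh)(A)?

(fgh)(A) = h(g(f(A))). f(A) = D, then g(D) = A, then h(A) = D, so the result is D.

D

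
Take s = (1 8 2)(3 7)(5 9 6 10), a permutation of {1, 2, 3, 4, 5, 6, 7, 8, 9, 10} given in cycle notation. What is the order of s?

The cycle type of s is (4, 3, 2, 1).
The order of s is the least common multiple of its cycle lengths: lcm(4, 3, 2) = 12.

12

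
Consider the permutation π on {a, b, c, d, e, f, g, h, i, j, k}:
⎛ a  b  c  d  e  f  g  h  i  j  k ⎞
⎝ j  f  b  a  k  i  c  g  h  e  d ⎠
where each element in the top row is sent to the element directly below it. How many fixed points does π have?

0

No element satisfies π(x) = x, so there are 0 fixed points.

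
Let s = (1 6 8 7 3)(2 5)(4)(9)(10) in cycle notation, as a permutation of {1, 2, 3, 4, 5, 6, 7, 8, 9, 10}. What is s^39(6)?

1

6 lies in the 5-cycle (1 6 8 7 3).
Since the cycle has length 5, s^39 acts on it the same as s^4 (39 mod 5 = 4).
Advancing 4 steps from 6: 6 → 8 → 7 → 3 → 1.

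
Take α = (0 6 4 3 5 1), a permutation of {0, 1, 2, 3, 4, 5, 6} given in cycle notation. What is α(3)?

In the cycle (0 6 4 3 5 1), 3 is followed by 5, so α(3) = 5.

5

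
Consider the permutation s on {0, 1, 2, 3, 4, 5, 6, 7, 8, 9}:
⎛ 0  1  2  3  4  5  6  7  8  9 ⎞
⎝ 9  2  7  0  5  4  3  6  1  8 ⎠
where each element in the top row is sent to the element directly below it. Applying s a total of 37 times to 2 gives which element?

9

Tracing 2 → 7 → … returns to 2 after 8 steps, so 2 lies in an 8-cycle (0, 9, 8, 1, 2, 7, 6, 3).
On an 8-cycle, s^8 is the identity, so s^37 = s^5 there (37 ≡ 5 mod 8).
Advancing 5 steps from 2: 2 → 7 → 6 → 3 → 0 → 9.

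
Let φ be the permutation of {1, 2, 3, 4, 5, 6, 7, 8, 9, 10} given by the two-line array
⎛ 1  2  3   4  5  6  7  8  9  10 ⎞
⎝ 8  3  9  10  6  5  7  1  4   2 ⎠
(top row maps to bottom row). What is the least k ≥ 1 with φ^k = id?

10

Writing φ as disjoint cycles, the cycle lengths are 5, 2, 2, 1.
Since disjoint cycles commute, ord(φ) = lcm(5, 2, 2) = 10.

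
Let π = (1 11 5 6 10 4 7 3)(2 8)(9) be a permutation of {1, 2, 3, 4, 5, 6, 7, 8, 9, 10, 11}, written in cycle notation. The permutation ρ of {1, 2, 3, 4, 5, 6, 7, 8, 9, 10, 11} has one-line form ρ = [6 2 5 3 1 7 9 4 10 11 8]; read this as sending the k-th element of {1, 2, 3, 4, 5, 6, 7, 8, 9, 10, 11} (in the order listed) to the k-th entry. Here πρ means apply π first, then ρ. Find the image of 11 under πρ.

1

First apply π: π(11) = 5, then ρ(5) = 1. Thus (πρ)(11) = 1.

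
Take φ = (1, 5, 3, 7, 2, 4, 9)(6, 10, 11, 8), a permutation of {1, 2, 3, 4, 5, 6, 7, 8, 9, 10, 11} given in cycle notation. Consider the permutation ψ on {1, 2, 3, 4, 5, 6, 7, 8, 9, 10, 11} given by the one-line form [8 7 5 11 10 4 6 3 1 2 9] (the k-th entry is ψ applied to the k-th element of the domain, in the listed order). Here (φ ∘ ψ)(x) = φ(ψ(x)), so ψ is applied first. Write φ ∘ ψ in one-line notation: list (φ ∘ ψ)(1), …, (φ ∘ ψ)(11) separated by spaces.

(φ ∘ ψ)(x) = φ(ψ(x)). Computing each image: φ(ψ(1)) = φ(8) = 6, φ(ψ(2)) = φ(7) = 2, φ(ψ(3)) = φ(5) = 3, φ(ψ(4)) = φ(11) = 8, φ(ψ(5)) = φ(10) = 11, φ(ψ(6)) = φ(4) = 9, φ(ψ(7)) = φ(6) = 10, φ(ψ(8)) = φ(3) = 7, φ(ψ(9)) = φ(1) = 5, φ(ψ(10)) = φ(2) = 4, φ(ψ(11)) = φ(9) = 1.
Hence φ ∘ ψ = [6 2 3 8 11 9 10 7 5 4 1].

6 2 3 8 11 9 10 7 5 4 1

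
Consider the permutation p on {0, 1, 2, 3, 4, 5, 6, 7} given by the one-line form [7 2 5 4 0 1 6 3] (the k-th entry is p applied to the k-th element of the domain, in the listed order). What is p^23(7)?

0

Tracing 7 → 3 → … returns to 7 after 4 steps, so 7 lies in a 4-cycle (0 7 3 4).
Since the cycle has length 4, p^23 acts on it the same as p^3 (23 mod 4 = 3).
Advancing 3 steps from 7: 7 → 3 → 4 → 0.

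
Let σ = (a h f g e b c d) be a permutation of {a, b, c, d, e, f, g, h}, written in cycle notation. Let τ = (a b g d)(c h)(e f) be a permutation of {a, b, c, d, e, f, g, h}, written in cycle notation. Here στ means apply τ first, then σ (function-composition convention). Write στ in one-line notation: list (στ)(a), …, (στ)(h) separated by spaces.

c e f h g b a d

(στ)(x) = σ(τ(x)). Computing each image: σ(τ(a)) = σ(b) = c, σ(τ(b)) = σ(g) = e, σ(τ(c)) = σ(h) = f, σ(τ(d)) = σ(a) = h, σ(τ(e)) = σ(f) = g, σ(τ(f)) = σ(e) = b, σ(τ(g)) = σ(d) = a, σ(τ(h)) = σ(c) = d.
Hence στ = [c e f h g b a d].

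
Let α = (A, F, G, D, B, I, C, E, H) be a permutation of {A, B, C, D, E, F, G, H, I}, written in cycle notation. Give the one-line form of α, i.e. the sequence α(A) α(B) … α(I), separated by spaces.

F I E B H G D A C

Image by image: A→F, B→I, C→E, D→B, E→H, F→G, G→D, H→A, I→C.
Listing these in domain order gives F I E B H G D A C.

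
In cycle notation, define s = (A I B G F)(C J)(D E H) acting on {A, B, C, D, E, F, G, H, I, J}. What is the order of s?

The cycle type of s is (5, 3, 2).
The order is lcm(5, 3, 2) = 30.

30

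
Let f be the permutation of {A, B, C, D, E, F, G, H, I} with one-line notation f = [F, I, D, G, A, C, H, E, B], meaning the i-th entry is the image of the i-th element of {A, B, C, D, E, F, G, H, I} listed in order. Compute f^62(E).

H

Tracing E → A → … returns to E after 7 steps, so E lies in a 7-cycle (A F C D G H E).
Since the cycle has length 7, f^62 acts on it the same as f^6 (62 mod 7 = 6).
Advancing 6 steps from E: E → A → F → C → D → G → H.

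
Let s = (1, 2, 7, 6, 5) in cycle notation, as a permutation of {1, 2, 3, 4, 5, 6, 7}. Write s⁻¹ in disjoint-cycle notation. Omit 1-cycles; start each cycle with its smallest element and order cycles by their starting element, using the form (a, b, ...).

If s sends a → b within a cycle, s⁻¹ sends b → a; equivalently, reverse each cycle.
Reversing each cycle of s and rotating so the smallest element leads gives (1, 5, 6, 7, 2).

(1, 5, 6, 7, 2)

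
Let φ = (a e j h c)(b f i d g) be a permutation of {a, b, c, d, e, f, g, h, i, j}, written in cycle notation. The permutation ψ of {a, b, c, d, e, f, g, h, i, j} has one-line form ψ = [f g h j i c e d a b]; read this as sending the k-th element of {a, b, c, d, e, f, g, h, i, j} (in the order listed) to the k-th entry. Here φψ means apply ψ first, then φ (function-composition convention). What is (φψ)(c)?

First apply ψ: ψ(c) = h, then φ(h) = c. Thus (φψ)(c) = c.

c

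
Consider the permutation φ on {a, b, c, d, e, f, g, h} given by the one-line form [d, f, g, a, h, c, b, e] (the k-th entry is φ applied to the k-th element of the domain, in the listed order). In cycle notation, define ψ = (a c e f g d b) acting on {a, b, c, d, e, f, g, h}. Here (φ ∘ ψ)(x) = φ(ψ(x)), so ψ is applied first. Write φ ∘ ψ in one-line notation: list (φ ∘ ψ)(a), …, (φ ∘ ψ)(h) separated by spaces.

(φ ∘ ψ)(x) = φ(ψ(x)). Computing each image: φ(ψ(a)) = φ(c) = g, φ(ψ(b)) = φ(a) = d, φ(ψ(c)) = φ(e) = h, φ(ψ(d)) = φ(b) = f, φ(ψ(e)) = φ(f) = c, φ(ψ(f)) = φ(g) = b, φ(ψ(g)) = φ(d) = a, φ(ψ(h)) = φ(h) = e.
Hence φ ∘ ψ = [g d h f c b a e].

g d h f c b a e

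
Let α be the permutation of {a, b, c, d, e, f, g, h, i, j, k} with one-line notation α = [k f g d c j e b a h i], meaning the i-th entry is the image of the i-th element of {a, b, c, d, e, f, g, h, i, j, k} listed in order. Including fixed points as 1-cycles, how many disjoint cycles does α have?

The cycle decomposition is (a k i)(b f j h)(c g e)(d), which has 4 cycles (counting 1-cycles).

4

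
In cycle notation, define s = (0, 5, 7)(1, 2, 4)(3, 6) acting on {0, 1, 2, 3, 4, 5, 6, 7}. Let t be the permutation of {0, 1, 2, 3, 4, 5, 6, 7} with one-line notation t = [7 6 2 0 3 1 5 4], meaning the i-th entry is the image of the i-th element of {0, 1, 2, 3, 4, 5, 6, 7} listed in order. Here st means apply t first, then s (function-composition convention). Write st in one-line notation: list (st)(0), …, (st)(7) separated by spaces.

0 3 4 5 6 2 7 1

For each element, apply t then s: 0 → 7 → 0; 1 → 6 → 3; 2 → 2 → 4; 3 → 0 → 5; 4 → 3 → 6; 5 → 1 → 2; 6 → 5 → 7; 7 → 4 → 1.
So st in one-line form is 0 3 4 5 6 2 7 1.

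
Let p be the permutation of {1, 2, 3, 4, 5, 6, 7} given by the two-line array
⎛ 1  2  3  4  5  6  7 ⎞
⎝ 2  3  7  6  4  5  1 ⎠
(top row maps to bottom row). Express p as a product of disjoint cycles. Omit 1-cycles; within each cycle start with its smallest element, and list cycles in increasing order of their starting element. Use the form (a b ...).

(1 2 3 7)(4 6 5)

Iterating p from 1 gives 1 → 2 → 3 → 7 → 1; that is the 4-cycle (1 2 3 7).
Continuing from each remaining unvisited element yields (1 2 3 7)(4 6 5).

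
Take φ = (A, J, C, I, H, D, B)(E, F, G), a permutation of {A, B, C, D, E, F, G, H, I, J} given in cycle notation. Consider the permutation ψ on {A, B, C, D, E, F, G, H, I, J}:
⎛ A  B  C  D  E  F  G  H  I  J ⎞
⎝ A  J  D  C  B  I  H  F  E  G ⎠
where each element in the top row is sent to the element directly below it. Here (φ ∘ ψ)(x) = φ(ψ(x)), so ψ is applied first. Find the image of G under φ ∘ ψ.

D

(φ ∘ ψ)(G) = φ(ψ(G)). ψ(G) = H, then φ(H) = D. So (φ ∘ ψ)(G) = D.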